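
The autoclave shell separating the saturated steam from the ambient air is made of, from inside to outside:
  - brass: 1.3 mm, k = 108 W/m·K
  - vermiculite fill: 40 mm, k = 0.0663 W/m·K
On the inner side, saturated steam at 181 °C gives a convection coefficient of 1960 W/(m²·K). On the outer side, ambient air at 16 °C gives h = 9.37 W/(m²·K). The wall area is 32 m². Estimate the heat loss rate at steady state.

Model the wall as resistances in series:
R_inner film = 1/(h_i·A) = 1/(1960×32) = 1.594×10^-5 K/W
R_brass = L/(kA) = 0.0013/(108×32) = 3.762×10^-7 K/W
R_vermiculite fill = L/(kA) = 0.04/(0.0663×32) = 0.01885 K/W
R_outer film = 1/(h_o·A) = 1/(9.37×32) = 0.003335 K/W
R_total = 0.02221 K/W
Q = ΔT / R_total = 165 / 0.02221

Q ≈ 7430 W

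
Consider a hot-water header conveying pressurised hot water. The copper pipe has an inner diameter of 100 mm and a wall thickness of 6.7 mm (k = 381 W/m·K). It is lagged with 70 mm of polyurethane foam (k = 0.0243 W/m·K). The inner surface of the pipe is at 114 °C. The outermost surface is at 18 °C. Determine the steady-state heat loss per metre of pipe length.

q′ ≈ 18.2 W/m

Cylindrical conduction, so R = ln(r₂/r₁)/(2πkL) per layer, in series:
R_copper pipe wall = ln(56.7/50)/(2π×381×1) = 5.253×10^-5 K/W
R_polyurethane foam = ln(126.7/56.7)/(2π×0.0243×1) = 5.266 K/W
R_total = 5.266 K/W
Q = ΔT/R_total = 96/5.266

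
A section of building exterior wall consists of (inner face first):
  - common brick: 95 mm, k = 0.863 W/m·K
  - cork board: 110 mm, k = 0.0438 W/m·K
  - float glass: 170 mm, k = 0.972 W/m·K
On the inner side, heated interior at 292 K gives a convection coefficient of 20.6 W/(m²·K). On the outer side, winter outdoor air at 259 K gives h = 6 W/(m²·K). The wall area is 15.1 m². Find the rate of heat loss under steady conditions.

Series thermal resistances:
R_inner film = 1/(h_i·A) = 1/(20.6×15.1) = 0.003215 K/W
R_common brick = L/(kA) = 0.095/(0.863×15.1) = 0.00729 K/W
R_cork board = L/(kA) = 0.11/(0.0438×15.1) = 0.1663 K/W
R_float glass = L/(kA) = 0.17/(0.972×15.1) = 0.01158 K/W
R_outer film = 1/(h_o·A) = 1/(6×15.1) = 0.01104 K/W
R_total = 0.1994 K/W
Q = ΔT / R_total = 33 / 0.1994

Q ≈ 165 W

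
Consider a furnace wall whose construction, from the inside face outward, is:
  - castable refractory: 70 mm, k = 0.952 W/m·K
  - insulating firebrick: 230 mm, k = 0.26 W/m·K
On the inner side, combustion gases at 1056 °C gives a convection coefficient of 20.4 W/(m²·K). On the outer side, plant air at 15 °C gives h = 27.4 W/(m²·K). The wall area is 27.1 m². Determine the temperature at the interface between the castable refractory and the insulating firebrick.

Treating each layer as a thermal resistance in series:
R_inner film = 1/(h_i·A) = 1/(20.4×27.1) = 0.001809 K/W
R_castable refractory = L/(kA) = 0.07/(0.952×27.1) = 0.002713 K/W
R_insulating firebrick = L/(kA) = 0.23/(0.26×27.1) = 0.03264 K/W
R_outer film = 1/(h_o·A) = 1/(27.4×27.1) = 0.001347 K/W
R_total = 0.03851 K/W;  Q = ΔT/R_total = 1041/0.03851 = 27030 W
T_interface = T_inner − Q·ΣR(inner→interface) = 1056 − 27000×0.004522

T ≈ 934 °C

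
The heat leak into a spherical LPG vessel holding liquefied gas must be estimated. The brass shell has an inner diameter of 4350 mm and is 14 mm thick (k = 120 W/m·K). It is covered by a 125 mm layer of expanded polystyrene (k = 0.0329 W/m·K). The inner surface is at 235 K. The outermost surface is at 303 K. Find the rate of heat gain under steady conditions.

Radial (spherical) resistances in series:
R_brass shell = (1/2.175 − 1/2.189)/(4π×120) = 1.95×10^-6 K/W
R_expanded polystyrene = (1/2.189 − 1/2.314)/(4π×0.0329) = 0.05969 K/W
R_total = 0.05969 K/W
Q = ΔT/R_total = 68/0.05969

Q ≈ 1140 W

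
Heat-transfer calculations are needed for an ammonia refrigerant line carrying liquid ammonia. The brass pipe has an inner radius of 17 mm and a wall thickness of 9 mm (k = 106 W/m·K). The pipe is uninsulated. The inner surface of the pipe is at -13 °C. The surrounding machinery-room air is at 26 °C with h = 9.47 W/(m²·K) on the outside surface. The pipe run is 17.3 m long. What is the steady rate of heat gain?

Q ≈ 1040 W

Cylindrical conduction, so R = ln(r₂/r₁)/(2πkL) per layer, in series:
R_brass pipe wall = ln(26/17)/(2π×106×17.3) = 3.688×10^-5 K/W
R_outer film = 1/(h_o·2πr_oL) = 1/(9.47×2π×0.026×17.3) = 0.03736 K/W
R_total = 0.0374 K/W
Q = ΔT/R_total = 39/0.0374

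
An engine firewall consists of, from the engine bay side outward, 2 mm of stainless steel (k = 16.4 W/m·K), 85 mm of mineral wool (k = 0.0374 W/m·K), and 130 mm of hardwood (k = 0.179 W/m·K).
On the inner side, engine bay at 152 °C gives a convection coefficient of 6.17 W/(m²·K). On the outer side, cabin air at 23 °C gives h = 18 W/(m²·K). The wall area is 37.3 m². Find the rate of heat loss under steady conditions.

Using the resistance-network approach (series):
R_inner film = 1/(h_i·A) = 1/(6.17×37.3) = 0.004345 K/W
R_stainless steel = L/(kA) = 0.002/(16.4×37.3) = 3.269×10^-6 K/W
R_mineral wool = L/(kA) = 0.085/(0.0374×37.3) = 0.06093 K/W
R_hardwood = L/(kA) = 0.13/(0.179×37.3) = 0.01947 K/W
R_outer film = 1/(h_o·A) = 1/(18×37.3) = 0.001489 K/W
R_total = 0.08624 K/W
Q = ΔT / R_total = 129 / 0.08624

Q ≈ 1500 W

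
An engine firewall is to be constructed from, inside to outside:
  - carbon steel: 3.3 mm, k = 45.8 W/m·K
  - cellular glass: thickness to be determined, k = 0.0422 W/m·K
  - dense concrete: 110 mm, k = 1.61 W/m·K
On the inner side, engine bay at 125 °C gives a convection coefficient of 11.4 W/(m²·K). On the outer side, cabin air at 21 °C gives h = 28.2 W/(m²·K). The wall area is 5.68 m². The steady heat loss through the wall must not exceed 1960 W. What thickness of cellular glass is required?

Model the wall as resistances in series:
R_inner film = 1/(h_i·A) = 1/(11.4×5.68) = 0.01544 K/W
R_carbon steel = L/(kA) = 0.0033/(45.8×5.68) = 1.269×10^-5 K/W
R_dense concrete = L/(kA) = 0.11/(1.61×5.68) = 0.01203 K/W
R_outer film = 1/(h_o·A) = 1/(28.2×5.68) = 0.006243 K/W
Sum of the known resistances R_other = 0.03373 K/W
Required total resistance R_tot = ΔT/Q_allow = 104/1960 = 0.05306 K/W
R_cellular glass = R_tot − R_other = 0.01933 K/W
L = R·k·A = 0.01933×0.0422×5.68

L ≈ 4.63 mm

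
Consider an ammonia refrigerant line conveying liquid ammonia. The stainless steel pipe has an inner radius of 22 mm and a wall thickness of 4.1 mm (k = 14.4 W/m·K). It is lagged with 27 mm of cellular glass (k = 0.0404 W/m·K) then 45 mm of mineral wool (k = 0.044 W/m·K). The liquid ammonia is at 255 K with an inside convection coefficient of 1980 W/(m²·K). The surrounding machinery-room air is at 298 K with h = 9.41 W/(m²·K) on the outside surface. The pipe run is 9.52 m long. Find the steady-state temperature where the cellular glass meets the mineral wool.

Treating each annulus and film as a series resistance:
R_inner film = 1/(h_i·2πr₁L) = 1/(1980×2π×0.022×9.52) = 3.838×10^-4 K/W
R_stainless steel pipe wall = ln(26.1/22)/(2π×14.4×9.52) = 1.984×10^-4 K/W
R_cellular glass = ln(53.1/26.1)/(2π×0.0404×9.52) = 0.2939 K/W
R_mineral wool = ln(98.1/53.1)/(2π×0.044×9.52) = 0.2332 K/W
R_outer film = 1/(h_o·2πr_oL) = 1/(9.41×2π×0.0981×9.52) = 0.01811 K/W
R_total = 0.5458 K/W
Q = ΔT/R_total = 43/0.5458
Q = 78.8 W
T_interface = T_inner + Q·ΣR(inner→interface) = 255 + 78.8×0.2945

T ≈ 278 K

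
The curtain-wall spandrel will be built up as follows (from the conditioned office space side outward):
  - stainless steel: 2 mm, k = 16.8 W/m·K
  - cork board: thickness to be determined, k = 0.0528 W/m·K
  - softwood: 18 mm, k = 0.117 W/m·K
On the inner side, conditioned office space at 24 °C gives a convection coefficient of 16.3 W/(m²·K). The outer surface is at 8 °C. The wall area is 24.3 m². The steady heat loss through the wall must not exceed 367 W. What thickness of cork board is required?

L ≈ 44.6 mm

Treating each layer as a thermal resistance in series:
R_inner film = 1/(h_i·A) = 1/(16.3×24.3) = 0.002525 K/W
R_stainless steel = L/(kA) = 0.002/(16.8×24.3) = 4.899×10^-6 K/W
R_softwood = L/(kA) = 0.018/(0.117×24.3) = 0.006331 K/W
Sum of the known resistances R_other = 0.008861 K/W
Required total resistance R_tot = ΔT/Q_allow = 16/367 = 0.0436 K/W
R_cork board = R_tot − R_other = 0.03474 K/W
L = R·k·A = 0.03474×0.0528×24.3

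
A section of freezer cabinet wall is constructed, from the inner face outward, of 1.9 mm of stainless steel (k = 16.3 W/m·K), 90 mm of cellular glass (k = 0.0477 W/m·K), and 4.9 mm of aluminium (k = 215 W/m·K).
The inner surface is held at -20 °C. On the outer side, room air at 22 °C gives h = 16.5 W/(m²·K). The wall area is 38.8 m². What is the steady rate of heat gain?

Q ≈ 837 W

Using the resistance-network approach (series):
R_stainless steel = L/(kA) = 0.0019/(16.3×38.8) = 3.004×10^-6 K/W
R_cellular glass = L/(kA) = 0.09/(0.0477×38.8) = 0.04863 K/W
R_aluminium = L/(kA) = 0.0049/(215×38.8) = 5.874×10^-7 K/W
R_outer film = 1/(h_o·A) = 1/(16.5×38.8) = 0.001562 K/W
R_total = 0.05019 K/W
Q = ΔT / R_total = 42 / 0.05019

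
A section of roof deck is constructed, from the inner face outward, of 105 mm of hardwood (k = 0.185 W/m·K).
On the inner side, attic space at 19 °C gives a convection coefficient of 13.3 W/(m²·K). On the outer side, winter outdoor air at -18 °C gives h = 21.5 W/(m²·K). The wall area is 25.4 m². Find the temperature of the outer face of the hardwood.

T ≈ -15.5 °C

Model the wall as resistances in series:
R_inner film = 1/(h_i·A) = 1/(13.3×25.4) = 0.00296 K/W
R_hardwood = L/(kA) = 0.105/(0.185×25.4) = 0.02235 K/W
R_outer film = 1/(h_o·A) = 1/(21.5×25.4) = 0.001831 K/W
R_total = 0.02714 K/W;  Q = ΔT/R_total = 37/0.02714 = 1363 W
T_interface = T_inner − Q·ΣR(inner→interface) = 19 − 1360×0.02531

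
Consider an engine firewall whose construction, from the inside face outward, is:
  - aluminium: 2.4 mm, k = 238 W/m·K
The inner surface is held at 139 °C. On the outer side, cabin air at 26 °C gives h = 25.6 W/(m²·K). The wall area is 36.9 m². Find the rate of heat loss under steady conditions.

Using the resistance-network approach (series):
R_aluminium = L/(kA) = 0.0024/(238×36.9) = 2.733×10^-7 K/W
R_outer film = 1/(h_o·A) = 1/(25.6×36.9) = 0.001059 K/W
R_total = 0.001059 K/W
Q = ΔT / R_total = 113 / 0.001059

Q ≈ 107000 W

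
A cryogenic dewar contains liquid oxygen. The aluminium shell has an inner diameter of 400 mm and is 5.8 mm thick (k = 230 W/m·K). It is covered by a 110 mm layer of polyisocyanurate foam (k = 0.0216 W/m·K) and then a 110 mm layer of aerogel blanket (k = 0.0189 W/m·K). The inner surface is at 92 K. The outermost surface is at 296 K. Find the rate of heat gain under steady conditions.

Radial (spherical) resistances in series:
R_aluminium shell = (1/0.2 − 1/0.2058)/(4π×230) = 4.875×10^-5 K/W
R_polyisocyanurate foam = (1/0.2058 − 1/0.3158)/(4π×0.0216) = 6.236 K/W
R_aerogel blanket = (1/0.3158 − 1/0.4258)/(4π×0.0189) = 3.444 K/W
R_total = 9.68 K/W
Q = ΔT/R_total = 204/9.68

Q ≈ 21.1 W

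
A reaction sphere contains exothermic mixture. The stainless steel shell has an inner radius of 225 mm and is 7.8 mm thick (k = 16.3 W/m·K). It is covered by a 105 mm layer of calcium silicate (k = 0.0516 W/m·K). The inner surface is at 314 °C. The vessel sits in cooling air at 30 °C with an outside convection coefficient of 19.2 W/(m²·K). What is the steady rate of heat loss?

Spherical conduction: R = (1/r_in − 1/r_out)/(4πk) per layer; series-sum.
R_stainless steel shell = (1/0.225 − 1/0.2328)/(4π×16.3) = 7.27×10^-4 K/W
R_calcium silicate = (1/0.2328 − 1/0.3378)/(4π×0.0516) = 2.059 K/W
R_outer film = 1/(h·4πr_o²) = 1/(19.2×4π×0.3378²) = 0.03632 K/W
R_total = 2.096 K/W
Q = ΔT/R_total = 284/2.096

Q ≈ 135 W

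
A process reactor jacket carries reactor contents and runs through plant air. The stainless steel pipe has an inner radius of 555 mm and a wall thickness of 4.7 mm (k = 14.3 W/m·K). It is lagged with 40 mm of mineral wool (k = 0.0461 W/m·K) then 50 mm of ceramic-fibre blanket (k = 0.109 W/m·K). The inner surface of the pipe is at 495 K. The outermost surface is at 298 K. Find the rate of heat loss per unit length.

Cylindrical conduction, so R = ln(r₂/r₁)/(2πkL) per layer, in series:
R_stainless steel pipe wall = ln(559.7/555)/(2π×14.3×1) = 9.385×10^-5 K/W
R_mineral wool = ln(599.7/559.7)/(2π×0.0461×1) = 0.2383 K/W
R_ceramic-fibre blanket = ln(649.7/599.7)/(2π×0.109×1) = 0.1169 K/W
R_total = 0.3553 K/W
Q = ΔT/R_total = 197/0.3553

q′ ≈ 554 W/m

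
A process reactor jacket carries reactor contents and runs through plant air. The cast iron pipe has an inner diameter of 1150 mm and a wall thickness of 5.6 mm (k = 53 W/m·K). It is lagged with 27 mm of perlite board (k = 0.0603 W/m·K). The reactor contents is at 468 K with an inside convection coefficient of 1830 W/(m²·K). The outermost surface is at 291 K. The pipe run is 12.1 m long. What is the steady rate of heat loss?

Treating each annulus and film as a series resistance:
R_inner film = 1/(h_i·2πr₁L) = 1/(1830×2π×0.575×12.1) = 1.25×10^-5 K/W
R_cast iron pipe wall = ln(580.6/575)/(2π×53×12.1) = 2.405×10^-6 K/W
R_perlite board = ln(607.6/580.6)/(2π×0.0603×12.1) = 0.009915 K/W
R_total = 0.00993 K/W
Q = ΔT/R_total = 177/0.00993

Q ≈ 17800 W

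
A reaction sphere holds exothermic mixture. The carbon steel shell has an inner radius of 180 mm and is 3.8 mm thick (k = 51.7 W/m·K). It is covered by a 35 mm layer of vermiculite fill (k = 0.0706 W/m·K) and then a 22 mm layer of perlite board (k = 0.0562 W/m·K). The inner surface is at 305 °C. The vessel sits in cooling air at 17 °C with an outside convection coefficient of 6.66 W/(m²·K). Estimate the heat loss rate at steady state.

Q ≈ 162 W

Each spherical layer contributes R = (1/r_i − 1/r_o)/(4πk):
R_carbon steel shell = (1/0.18 − 1/0.1838)/(4π×51.7) = 1.768×10^-4 K/W
R_vermiculite fill = (1/0.1838 − 1/0.2188)/(4π×0.0706) = 0.981 K/W
R_perlite board = (1/0.2188 − 1/0.2408)/(4π×0.0562) = 0.5913 K/W
R_outer film = 1/(h·4πr_o²) = 1/(6.66×4π×0.2408²) = 0.2061 K/W
R_total = 1.778 K/W
Q = ΔT/R_total = 288/1.778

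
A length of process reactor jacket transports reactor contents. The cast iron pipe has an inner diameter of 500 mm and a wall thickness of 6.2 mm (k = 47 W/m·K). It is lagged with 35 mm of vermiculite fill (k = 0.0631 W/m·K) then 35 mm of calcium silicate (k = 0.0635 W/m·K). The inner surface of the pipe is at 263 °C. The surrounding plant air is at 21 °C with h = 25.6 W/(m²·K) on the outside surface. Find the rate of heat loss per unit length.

q′ ≈ 386 W/m

Per-layer cylindrical resistances, series-summed:
R_cast iron pipe wall = ln(256.2/250)/(2π×47×1) = 8.296×10^-5 K/W
R_vermiculite fill = ln(291.2/256.2)/(2π×0.0631×1) = 0.323 K/W
R_calcium silicate = ln(326.2/291.2)/(2π×0.0635×1) = 0.2845 K/W
R_outer film = 1/(h_o·2πr_oL) = 1/(25.6×2π×0.3262×1) = 0.01906 K/W
R_total = 0.6266 K/W
Q = ΔT/R_total = 242/0.6266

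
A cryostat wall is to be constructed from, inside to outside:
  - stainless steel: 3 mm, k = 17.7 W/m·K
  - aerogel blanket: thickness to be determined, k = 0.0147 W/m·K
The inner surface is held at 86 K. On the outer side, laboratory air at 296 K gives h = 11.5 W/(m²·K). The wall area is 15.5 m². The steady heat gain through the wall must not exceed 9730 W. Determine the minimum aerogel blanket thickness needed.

L ≈ 3.64 mm

Using the resistance-network approach (series):
R_stainless steel = L/(kA) = 0.003/(17.7×15.5) = 1.093×10^-5 K/W
R_outer film = 1/(h_o·A) = 1/(11.5×15.5) = 0.00561 K/W
Sum of the known resistances R_other = 0.005621 K/W
Required total resistance R_tot = ΔT/Q_allow = 210/9730 = 0.02158 K/W
R_aerogel blanket = R_tot − R_other = 0.01596 K/W
L = R·k·A = 0.01596×0.0147×15.5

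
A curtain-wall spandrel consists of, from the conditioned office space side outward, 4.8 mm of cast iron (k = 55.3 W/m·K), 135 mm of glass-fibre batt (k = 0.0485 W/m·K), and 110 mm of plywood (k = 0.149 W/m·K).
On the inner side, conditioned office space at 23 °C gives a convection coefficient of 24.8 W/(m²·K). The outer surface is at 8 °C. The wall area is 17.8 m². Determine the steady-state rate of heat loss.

Q ≈ 75 W

Model the wall as resistances in series:
R_inner film = 1/(h_i·A) = 1/(24.8×17.8) = 0.002265 K/W
R_cast iron = L/(kA) = 0.0048/(55.3×17.8) = 4.876×10^-6 K/W
R_glass-fibre batt = L/(kA) = 0.135/(0.0485×17.8) = 0.1564 K/W
R_plywood = L/(kA) = 0.11/(0.149×17.8) = 0.04148 K/W
R_total = 0.2001 K/W
Q = ΔT / R_total = 15 / 0.2001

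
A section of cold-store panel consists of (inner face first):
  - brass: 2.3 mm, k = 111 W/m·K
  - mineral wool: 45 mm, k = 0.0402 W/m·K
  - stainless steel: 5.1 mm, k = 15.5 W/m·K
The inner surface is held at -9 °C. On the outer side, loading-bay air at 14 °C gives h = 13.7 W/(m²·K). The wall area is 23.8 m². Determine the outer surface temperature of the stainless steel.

T ≈ 12.6 °C

Treating each layer as a thermal resistance in series:
R_brass = L/(kA) = 0.0023/(111×23.8) = 8.706×10^-7 K/W
R_mineral wool = L/(kA) = 0.045/(0.0402×23.8) = 0.04703 K/W
R_stainless steel = L/(kA) = 0.0051/(15.5×23.8) = 1.382×10^-5 K/W
R_outer film = 1/(h_o·A) = 1/(13.7×23.8) = 0.003067 K/W
R_total = 0.05012 K/W;  Q = ΔT/R_total = 23/0.05012 = 458.9 W
T_interface = T_inner + Q·ΣR(inner→interface) = -9 + 459×0.04705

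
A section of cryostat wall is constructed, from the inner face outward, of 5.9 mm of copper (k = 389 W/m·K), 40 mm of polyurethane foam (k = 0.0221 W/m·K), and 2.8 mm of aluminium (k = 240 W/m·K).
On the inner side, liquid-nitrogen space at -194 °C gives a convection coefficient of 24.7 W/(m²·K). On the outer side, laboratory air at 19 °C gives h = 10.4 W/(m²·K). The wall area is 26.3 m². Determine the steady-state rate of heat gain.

Q ≈ 2880 W

Series thermal resistances:
R_inner film = 1/(h_i·A) = 1/(24.7×26.3) = 0.001539 K/W
R_copper = L/(kA) = 0.0059/(389×26.3) = 5.767×10^-7 K/W
R_polyurethane foam = L/(kA) = 0.04/(0.0221×26.3) = 0.06882 K/W
R_aluminium = L/(kA) = 0.0028/(240×26.3) = 4.436×10^-7 K/W
R_outer film = 1/(h_o·A) = 1/(10.4×26.3) = 0.003656 K/W
R_total = 0.07402 K/W
Q = ΔT / R_total = 213 / 0.07402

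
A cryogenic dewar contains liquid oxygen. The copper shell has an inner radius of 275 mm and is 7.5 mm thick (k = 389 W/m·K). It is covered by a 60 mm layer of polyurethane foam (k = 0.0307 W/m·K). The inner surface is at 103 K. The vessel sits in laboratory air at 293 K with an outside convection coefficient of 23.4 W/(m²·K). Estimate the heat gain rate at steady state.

Q ≈ 116 W

Each spherical layer contributes R = (1/r_i − 1/r_o)/(4πk):
R_copper shell = (1/0.275 − 1/0.2825)/(4π×389) = 1.975×10^-5 K/W
R_polyurethane foam = (1/0.2825 − 1/0.3425)/(4π×0.0307) = 1.607 K/W
R_outer film = 1/(h·4πr_o²) = 1/(23.4×4π×0.3425²) = 0.02899 K/W
R_total = 1.636 K/W
Q = ΔT/R_total = 190/1.636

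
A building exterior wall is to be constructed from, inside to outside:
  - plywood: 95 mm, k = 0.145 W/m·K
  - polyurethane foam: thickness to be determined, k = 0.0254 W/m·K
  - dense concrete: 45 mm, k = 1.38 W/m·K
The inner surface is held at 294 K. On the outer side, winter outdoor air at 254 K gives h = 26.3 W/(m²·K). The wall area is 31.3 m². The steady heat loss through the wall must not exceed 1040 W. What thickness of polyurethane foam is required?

L ≈ 12.1 mm

Using the resistance-network approach (series):
R_plywood = L/(kA) = 0.095/(0.145×31.3) = 0.02093 K/W
R_dense concrete = L/(kA) = 0.045/(1.38×31.3) = 0.001042 K/W
R_outer film = 1/(h_o·A) = 1/(26.3×31.3) = 0.001215 K/W
Sum of the known resistances R_other = 0.02319 K/W
Required total resistance R_tot = ΔT/Q_allow = 40/1040 = 0.03846 K/W
R_polyurethane foam = R_tot − R_other = 0.01527 K/W
L = R·k·A = 0.01527×0.0254×31.3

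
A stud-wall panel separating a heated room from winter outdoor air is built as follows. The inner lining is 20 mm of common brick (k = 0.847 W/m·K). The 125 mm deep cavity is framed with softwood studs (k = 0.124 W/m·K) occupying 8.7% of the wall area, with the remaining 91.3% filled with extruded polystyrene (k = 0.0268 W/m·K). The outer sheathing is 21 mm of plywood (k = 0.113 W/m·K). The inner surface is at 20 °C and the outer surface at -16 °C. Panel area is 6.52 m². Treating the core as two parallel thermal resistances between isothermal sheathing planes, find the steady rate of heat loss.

Sheathing layers in series; stud and cavity paths in parallel between them.
R_inner = 0.02/(0.847×6.52) = 0.003622 K/W
R_stud  = 0.125/(0.124×0.087×6.52) = 1.777 K/W
R_cav   = 0.125/(0.0268×0.913×6.52) = 0.7835 K/W
1/R_core = 1/R_stud + 1/R_cav → R_core = 0.5438 K/W
R_outer = 0.021/(0.113×6.52) = 0.0285 K/W
R_total = 0.5759 K/W
Q = ΔT/R_total = 36/0.5759

Q ≈ 62.5 W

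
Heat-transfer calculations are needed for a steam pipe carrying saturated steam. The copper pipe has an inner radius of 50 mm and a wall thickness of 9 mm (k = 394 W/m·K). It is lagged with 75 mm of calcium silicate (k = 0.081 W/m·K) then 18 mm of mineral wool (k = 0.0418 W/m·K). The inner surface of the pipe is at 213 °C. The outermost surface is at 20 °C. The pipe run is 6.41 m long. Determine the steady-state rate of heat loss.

Q ≈ 591 W

Cylindrical conduction, so R = ln(r₂/r₁)/(2πkL) per layer, in series:
R_copper pipe wall = ln(59/50)/(2π×394×6.41) = 1.043×10^-5 K/W
R_calcium silicate = ln(134/59)/(2π×0.081×6.41) = 0.2514 K/W
R_mineral wool = ln(152/134)/(2π×0.0418×6.41) = 0.07487 K/W
R_total = 0.3263 K/W
Q = ΔT/R_total = 193/0.3263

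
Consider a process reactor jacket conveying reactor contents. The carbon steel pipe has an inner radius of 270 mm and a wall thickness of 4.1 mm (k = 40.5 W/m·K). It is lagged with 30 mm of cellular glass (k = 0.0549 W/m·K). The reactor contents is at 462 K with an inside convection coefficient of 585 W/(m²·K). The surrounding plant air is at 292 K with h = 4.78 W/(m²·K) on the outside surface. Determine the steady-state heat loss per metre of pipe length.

For a radial system each layer contributes R = ln(r_out/r_in)/(2πkL); films add R = 1/(hA).
R_inner film = 1/(h_i·2πr₁L) = 1/(585×2π×0.27×1) = 0.001008 K/W
R_carbon steel pipe wall = ln(274.1/270)/(2π×40.5×1) = 5.923×10^-5 K/W
R_cellular glass = ln(304.1/274.1)/(2π×0.0549×1) = 0.3011 K/W
R_outer film = 1/(h_o·2πr_oL) = 1/(4.78×2π×0.3041×1) = 0.1095 K/W
R_total = 0.4117 K/W
Q = ΔT/R_total = 170/0.4117

q′ ≈ 413 W/m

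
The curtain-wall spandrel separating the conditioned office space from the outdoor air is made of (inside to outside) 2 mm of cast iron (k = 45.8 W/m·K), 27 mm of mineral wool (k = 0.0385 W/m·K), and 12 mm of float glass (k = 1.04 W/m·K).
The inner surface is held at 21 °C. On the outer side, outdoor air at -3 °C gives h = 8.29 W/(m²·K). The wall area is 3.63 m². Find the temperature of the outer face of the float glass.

T ≈ 0.473 °C

Using the resistance-network approach (series):
R_cast iron = L/(kA) = 0.002/(45.8×3.63) = 1.203×10^-5 K/W
R_mineral wool = L/(kA) = 0.027/(0.0385×3.63) = 0.1932 K/W
R_float glass = L/(kA) = 0.012/(1.04×3.63) = 0.003179 K/W
R_outer film = 1/(h_o·A) = 1/(8.29×3.63) = 0.03323 K/W
R_total = 0.2296 K/W;  Q = ΔT/R_total = 24/0.2296 = 104.5 W
T_interface = T_inner − Q·ΣR(inner→interface) = 21 − 105×0.1964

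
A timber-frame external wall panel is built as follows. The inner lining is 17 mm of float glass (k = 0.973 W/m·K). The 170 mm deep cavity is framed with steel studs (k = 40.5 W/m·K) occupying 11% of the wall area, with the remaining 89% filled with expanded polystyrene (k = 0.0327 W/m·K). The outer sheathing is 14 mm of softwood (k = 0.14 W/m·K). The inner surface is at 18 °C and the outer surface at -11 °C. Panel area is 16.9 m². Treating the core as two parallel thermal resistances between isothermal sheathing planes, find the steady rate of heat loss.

Q ≈ 3150 W

Sheathing layers in series; stud and cavity paths in parallel between them.
R_inner = 0.017/(0.973×16.9) = 0.001034 K/W
R_stud  = 0.17/(40.5×0.11×16.9) = 0.002258 K/W
R_cav   = 0.17/(0.0327×0.89×16.9) = 0.3456 K/W
1/R_core = 1/R_stud + 1/R_cav → R_core = 0.002243 K/W
R_outer = 0.014/(0.14×16.9) = 0.005917 K/W
R_total = 0.009194 K/W
Q = ΔT/R_total = 29/0.009194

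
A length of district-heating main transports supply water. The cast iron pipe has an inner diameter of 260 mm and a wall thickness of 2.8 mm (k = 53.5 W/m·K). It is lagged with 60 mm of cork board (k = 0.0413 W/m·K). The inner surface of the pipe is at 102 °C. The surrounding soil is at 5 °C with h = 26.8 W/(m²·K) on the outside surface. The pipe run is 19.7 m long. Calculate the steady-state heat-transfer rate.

Q ≈ 1300 W

Per-layer cylindrical resistances, series-summed:
R_cast iron pipe wall = ln(132.8/130)/(2π×53.5×19.7) = 3.218×10^-6 K/W
R_cork board = ln(192.8/132.8)/(2π×0.0413×19.7) = 0.07293 K/W
R_outer film = 1/(h_o·2πr_oL) = 1/(26.8×2π×0.1928×19.7) = 0.001564 K/W
R_total = 0.07449 K/W
Q = ΔT/R_total = 97/0.07449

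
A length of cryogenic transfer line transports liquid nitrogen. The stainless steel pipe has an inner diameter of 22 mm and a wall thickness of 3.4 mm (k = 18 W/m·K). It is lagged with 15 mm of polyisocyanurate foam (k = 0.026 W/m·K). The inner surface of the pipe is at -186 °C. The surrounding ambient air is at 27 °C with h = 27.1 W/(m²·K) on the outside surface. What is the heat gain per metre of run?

q′ ≈ 46.6 W/m

Cylindrical conduction, so R = ln(r₂/r₁)/(2πkL) per layer, in series:
R_stainless steel pipe wall = ln(14.4/11)/(2π×18×1) = 0.002381 K/W
R_polyisocyanurate foam = ln(29.4/14.4)/(2π×0.026×1) = 4.369 K/W
R_outer film = 1/(h_o·2πr_oL) = 1/(27.1×2π×0.0294×1) = 0.1998 K/W
R_total = 4.571 K/W
Q = ΔT/R_total = 213/4.571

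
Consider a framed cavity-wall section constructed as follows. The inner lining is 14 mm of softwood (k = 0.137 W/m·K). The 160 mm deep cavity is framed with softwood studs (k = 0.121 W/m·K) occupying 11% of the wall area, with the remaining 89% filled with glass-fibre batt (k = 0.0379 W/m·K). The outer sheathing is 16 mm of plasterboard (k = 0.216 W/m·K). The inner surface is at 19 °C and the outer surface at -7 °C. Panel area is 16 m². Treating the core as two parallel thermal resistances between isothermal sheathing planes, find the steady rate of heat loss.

Q ≈ 116 W

Sheathing layers in series; stud and cavity paths in parallel between them.
R_inner = 0.014/(0.137×16) = 0.006387 K/W
R_stud  = 0.16/(0.121×0.11×16) = 0.7513 K/W
R_cav   = 0.16/(0.0379×0.89×16) = 0.2965 K/W
1/R_core = 1/R_stud + 1/R_cav → R_core = 0.2126 K/W
R_outer = 0.016/(0.216×16) = 0.00463 K/W
R_total = 0.2236 K/W
Q = ΔT/R_total = 26/0.2236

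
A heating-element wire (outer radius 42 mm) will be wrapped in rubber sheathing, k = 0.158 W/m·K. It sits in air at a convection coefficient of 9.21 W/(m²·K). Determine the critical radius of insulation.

For a cylinder r_cr = k/h = 0.158/9.21
r_cr = 17.2 mm; since the bare radius (42 mm) is above r_cr, any added insulation will reduce heat loss.

r_cr ≈ 17.2 mm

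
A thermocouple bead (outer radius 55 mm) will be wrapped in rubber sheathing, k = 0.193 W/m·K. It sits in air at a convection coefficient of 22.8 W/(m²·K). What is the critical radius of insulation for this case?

r_cr ≈ 16.9 mm

For a sphere r_cr = 2k/h = 2×0.193/22.8
r_cr = 16.9 mm; since the bare radius (55 mm) is above r_cr, any added insulation will reduce heat loss.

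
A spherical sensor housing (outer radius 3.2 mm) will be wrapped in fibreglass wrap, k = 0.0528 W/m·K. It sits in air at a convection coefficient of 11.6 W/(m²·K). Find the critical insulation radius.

For a sphere r_cr = 2k/h = 2×0.0528/11.6
r_cr = 9.1 mm; since the bare radius (3.2 mm) is below r_cr, adding a thin layer of insulation will *increase* heat loss.

r_cr ≈ 9.1 mm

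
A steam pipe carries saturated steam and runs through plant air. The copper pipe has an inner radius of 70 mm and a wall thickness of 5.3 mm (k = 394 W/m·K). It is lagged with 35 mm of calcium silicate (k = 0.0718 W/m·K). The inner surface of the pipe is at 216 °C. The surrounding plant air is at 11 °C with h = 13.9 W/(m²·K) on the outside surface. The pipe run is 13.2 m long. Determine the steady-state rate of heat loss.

Per-layer cylindrical resistances, series-summed:
R_copper pipe wall = ln(75.3/70)/(2π×394×13.2) = 2.233×10^-6 K/W
R_calcium silicate = ln(110.3/75.3)/(2π×0.0718×13.2) = 0.0641 K/W
R_outer film = 1/(h_o·2πr_oL) = 1/(13.9×2π×0.1103×13.2) = 0.007864 K/W
R_total = 0.07197 K/W
Q = ΔT/R_total = 205/0.07197

Q ≈ 2850 W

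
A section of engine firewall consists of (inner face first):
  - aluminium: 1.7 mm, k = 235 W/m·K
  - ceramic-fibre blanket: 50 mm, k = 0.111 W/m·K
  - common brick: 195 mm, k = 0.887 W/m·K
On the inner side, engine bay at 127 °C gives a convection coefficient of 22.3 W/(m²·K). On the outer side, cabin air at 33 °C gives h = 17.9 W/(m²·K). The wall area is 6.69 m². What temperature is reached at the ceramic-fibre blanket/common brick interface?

Model the wall as resistances in series:
R_inner film = 1/(h_i·A) = 1/(22.3×6.69) = 0.006703 K/W
R_aluminium = L/(kA) = 0.0017/(235×6.69) = 1.081×10^-6 K/W
R_ceramic-fibre blanket = L/(kA) = 0.05/(0.111×6.69) = 0.06733 K/W
R_common brick = L/(kA) = 0.195/(0.887×6.69) = 0.03286 K/W
R_outer film = 1/(h_o·A) = 1/(17.9×6.69) = 0.008351 K/W
R_total = 0.1152 K/W;  Q = ΔT/R_total = 94/0.1152 = 815.6 W
T_interface = T_inner − Q·ΣR(inner→interface) = 127 − 816×0.07404

T ≈ 66.6 °C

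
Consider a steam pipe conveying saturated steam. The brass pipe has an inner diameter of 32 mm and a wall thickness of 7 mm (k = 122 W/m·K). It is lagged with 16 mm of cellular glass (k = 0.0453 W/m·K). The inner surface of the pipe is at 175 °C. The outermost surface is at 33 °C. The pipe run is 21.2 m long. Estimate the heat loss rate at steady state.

Treating each annulus and film as a series resistance:
R_brass pipe wall = ln(23/16)/(2π×122×21.2) = 2.233×10^-5 K/W
R_cellular glass = ln(39/23)/(2π×0.0453×21.2) = 0.08751 K/W
R_total = 0.08754 K/W
Q = ΔT/R_total = 142/0.08754

Q ≈ 1620 W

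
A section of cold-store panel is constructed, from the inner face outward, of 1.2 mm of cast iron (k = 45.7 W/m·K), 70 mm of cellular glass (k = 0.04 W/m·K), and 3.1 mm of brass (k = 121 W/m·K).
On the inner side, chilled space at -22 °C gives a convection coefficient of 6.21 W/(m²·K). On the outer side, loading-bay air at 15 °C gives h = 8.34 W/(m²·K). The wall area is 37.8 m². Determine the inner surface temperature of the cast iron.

T ≈ -19.1 °C

Thermal resistances in series:
R_inner film = 1/(h_i·A) = 1/(6.21×37.8) = 0.00426 K/W
R_cast iron = L/(kA) = 0.0012/(45.7×37.8) = 6.947×10^-7 K/W
R_cellular glass = L/(kA) = 0.07/(0.04×37.8) = 0.0463 K/W
R_brass = L/(kA) = 0.0031/(121×37.8) = 6.778×10^-7 K/W
R_outer film = 1/(h_o·A) = 1/(8.34×37.8) = 0.003172 K/W
R_total = 0.05373 K/W;  Q = ΔT/R_total = 37/0.05373 = 688.6 W
T_interface = T_inner + Q·ΣR(inner→interface) = -22 + 689×0.00426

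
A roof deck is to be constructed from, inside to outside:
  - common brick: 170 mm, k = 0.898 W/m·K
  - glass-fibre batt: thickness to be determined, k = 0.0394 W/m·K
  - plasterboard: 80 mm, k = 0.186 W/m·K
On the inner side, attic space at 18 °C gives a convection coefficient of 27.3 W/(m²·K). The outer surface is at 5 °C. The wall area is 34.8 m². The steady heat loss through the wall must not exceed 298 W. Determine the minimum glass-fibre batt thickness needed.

Model the wall as resistances in series:
R_inner film = 1/(h_i·A) = 1/(27.3×34.8) = 0.001053 K/W
R_common brick = L/(kA) = 0.17/(0.898×34.8) = 0.00544 K/W
R_plasterboard = L/(kA) = 0.08/(0.186×34.8) = 0.01236 K/W
Sum of the known resistances R_other = 0.01885 K/W
Required total resistance R_tot = ΔT/Q_allow = 13/298 = 0.04362 K/W
R_glass-fibre batt = R_tot − R_other = 0.02477 K/W
L = R·k·A = 0.02477×0.0394×34.8

L ≈ 34 mm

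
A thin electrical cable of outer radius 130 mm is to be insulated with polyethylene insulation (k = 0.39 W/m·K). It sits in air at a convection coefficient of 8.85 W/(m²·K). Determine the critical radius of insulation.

For a cylinder r_cr = k/h = 0.39/8.85
r_cr = 44.1 mm; since the bare radius (130 mm) is above r_cr, any added insulation will reduce heat loss.

r_cr ≈ 44.1 mm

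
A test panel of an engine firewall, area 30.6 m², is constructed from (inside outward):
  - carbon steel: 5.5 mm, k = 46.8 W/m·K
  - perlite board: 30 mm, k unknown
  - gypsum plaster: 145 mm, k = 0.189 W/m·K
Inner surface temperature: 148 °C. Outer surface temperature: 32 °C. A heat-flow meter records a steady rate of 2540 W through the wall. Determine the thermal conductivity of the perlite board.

Treating each layer as a thermal resistance in series:
R_carbon steel = L/(kA) = 0.0055/(46.8×30.6) = 3.841×10^-6 K/W
R_gypsum plaster = L/(kA) = 0.145/(0.189×30.6) = 0.02507 K/W
Sum of known resistances R_other = 0.02508 K/W
Total R = ΔT/Q = 116/2540 = 0.04567 K/W
R_perlite board = R_total − R_other = 0.02059 K/W
k = L/(R·A) = 0.03/(0.02059×30.6)

k ≈ 0.0476 W/(m·K)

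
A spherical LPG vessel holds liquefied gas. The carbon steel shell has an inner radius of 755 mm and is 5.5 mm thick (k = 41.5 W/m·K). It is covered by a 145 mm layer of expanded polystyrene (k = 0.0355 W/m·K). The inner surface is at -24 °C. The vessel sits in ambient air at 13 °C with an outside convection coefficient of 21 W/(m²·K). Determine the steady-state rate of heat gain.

Spherical conduction: R = (1/r_in − 1/r_out)/(4πk) per layer; series-sum.
R_carbon steel shell = (1/0.755 − 1/0.7605)/(4π×41.5) = 1.837×10^-5 K/W
R_expanded polystyrene = (1/0.7605 − 1/0.9055)/(4π×0.0355) = 0.472 K/W
R_outer film = 1/(h·4πr_o²) = 1/(21×4π×0.9055²) = 0.004622 K/W
R_total = 0.4766 K/W
Q = ΔT/R_total = 37/0.4766

Q ≈ 77.6 W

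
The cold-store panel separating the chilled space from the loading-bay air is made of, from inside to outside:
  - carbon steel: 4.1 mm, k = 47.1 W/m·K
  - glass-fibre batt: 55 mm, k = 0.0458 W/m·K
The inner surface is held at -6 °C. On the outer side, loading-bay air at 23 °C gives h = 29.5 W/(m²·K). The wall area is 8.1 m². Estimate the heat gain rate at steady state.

Q ≈ 190 W

Treating each layer as a thermal resistance in series:
R_carbon steel = L/(kA) = 0.0041/(47.1×8.1) = 1.075×10^-5 K/W
R_glass-fibre batt = L/(kA) = 0.055/(0.0458×8.1) = 0.1483 K/W
R_outer film = 1/(h_o·A) = 1/(29.5×8.1) = 0.004185 K/W
R_total = 0.1525 K/W
Q = ΔT / R_total = 29 / 0.1525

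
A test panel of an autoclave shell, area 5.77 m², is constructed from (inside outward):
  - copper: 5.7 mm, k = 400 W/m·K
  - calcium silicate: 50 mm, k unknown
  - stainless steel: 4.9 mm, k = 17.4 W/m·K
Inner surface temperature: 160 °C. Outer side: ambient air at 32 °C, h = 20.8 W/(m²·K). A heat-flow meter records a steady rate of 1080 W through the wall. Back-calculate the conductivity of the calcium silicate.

Treating each layer as a thermal resistance in series:
R_copper = L/(kA) = 0.0057/(400×5.77) = 2.47×10^-6 K/W
R_stainless steel = L/(kA) = 0.0049/(17.4×5.77) = 4.881×10^-5 K/W
R_outer film = 1/(h_o·A) = 1/(20.8×5.77) = 0.008332 K/W
Sum of known resistances R_other = 0.008383 K/W
Total R = ΔT/Q = 128/1080 = 0.1185 K/W
R_calcium silicate = R_total − R_other = 0.1101 K/W
k = L/(R·A) = 0.05/(0.1101×5.77)

k ≈ 0.0787 W/(m·K)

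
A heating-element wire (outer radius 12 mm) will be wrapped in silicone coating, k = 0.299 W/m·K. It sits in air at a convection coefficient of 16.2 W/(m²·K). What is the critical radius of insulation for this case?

For a cylinder r_cr = k/h = 0.299/16.2
r_cr = 18.5 mm; since the bare radius (12 mm) is below r_cr, adding a thin layer of insulation will *increase* heat loss.

r_cr ≈ 18.5 mm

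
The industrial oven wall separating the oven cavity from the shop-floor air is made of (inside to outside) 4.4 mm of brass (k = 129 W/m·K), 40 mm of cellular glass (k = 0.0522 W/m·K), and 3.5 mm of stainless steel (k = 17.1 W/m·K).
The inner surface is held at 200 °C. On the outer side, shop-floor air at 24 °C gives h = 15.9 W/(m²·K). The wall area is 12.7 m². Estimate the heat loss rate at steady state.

Series thermal resistances:
R_brass = L/(kA) = 0.0044/(129×12.7) = 2.686×10^-6 K/W
R_cellular glass = L/(kA) = 0.04/(0.0522×12.7) = 0.06034 K/W
R_stainless steel = L/(kA) = 0.0035/(17.1×12.7) = 1.612×10^-5 K/W
R_outer film = 1/(h_o·A) = 1/(15.9×12.7) = 0.004952 K/W
R_total = 0.06531 K/W
Q = ΔT / R_total = 176 / 0.06531

Q ≈ 2690 W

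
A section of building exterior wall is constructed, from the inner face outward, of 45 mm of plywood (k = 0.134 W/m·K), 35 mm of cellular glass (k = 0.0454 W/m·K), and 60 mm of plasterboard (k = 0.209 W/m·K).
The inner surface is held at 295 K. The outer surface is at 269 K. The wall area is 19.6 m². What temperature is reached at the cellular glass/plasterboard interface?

Using the resistance-network approach (series):
R_plywood = L/(kA) = 0.045/(0.134×19.6) = 0.01713 K/W
R_cellular glass = L/(kA) = 0.035/(0.0454×19.6) = 0.03933 K/W
R_plasterboard = L/(kA) = 0.06/(0.209×19.6) = 0.01465 K/W
R_total = 0.07111 K/W;  Q = ΔT/R_total = 26/0.07111 = 365.6 W
T_interface = T_inner − Q·ΣR(inner→interface) = 295 − 366×0.05647

T ≈ 274 K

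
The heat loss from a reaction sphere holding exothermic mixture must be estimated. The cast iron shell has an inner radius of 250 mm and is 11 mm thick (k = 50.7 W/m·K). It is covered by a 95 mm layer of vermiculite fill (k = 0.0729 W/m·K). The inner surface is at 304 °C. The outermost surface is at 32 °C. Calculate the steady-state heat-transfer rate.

Q ≈ 244 W

Spherical conduction: R = (1/r_in − 1/r_out)/(4πk) per layer; series-sum.
R_cast iron shell = (1/0.25 − 1/0.261)/(4π×50.7) = 2.646×10^-4 K/W
R_vermiculite fill = (1/0.261 − 1/0.356)/(4π×0.0729) = 1.116 K/W
R_total = 1.116 K/W
Q = ΔT/R_total = 272/1.116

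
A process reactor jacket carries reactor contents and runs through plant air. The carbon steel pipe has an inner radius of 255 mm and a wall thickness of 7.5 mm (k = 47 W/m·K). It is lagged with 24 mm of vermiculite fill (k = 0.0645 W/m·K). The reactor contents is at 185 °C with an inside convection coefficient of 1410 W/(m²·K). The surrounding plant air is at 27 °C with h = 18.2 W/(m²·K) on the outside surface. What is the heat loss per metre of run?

For a radial system each layer contributes R = ln(r_out/r_in)/(2πkL); films add R = 1/(hA).
R_inner film = 1/(h_i·2πr₁L) = 1/(1410×2π×0.255×1) = 4.427×10^-4 K/W
R_carbon steel pipe wall = ln(262.5/255)/(2π×47×1) = 9.816×10^-5 K/W
R_vermiculite fill = ln(286.5/262.5)/(2π×0.0645×1) = 0.2159 K/W
R_outer film = 1/(h_o·2πr_oL) = 1/(18.2×2π×0.2865×1) = 0.03052 K/W
R_total = 0.2469 K/W
Q = ΔT/R_total = 158/0.2469

q′ ≈ 640 W/m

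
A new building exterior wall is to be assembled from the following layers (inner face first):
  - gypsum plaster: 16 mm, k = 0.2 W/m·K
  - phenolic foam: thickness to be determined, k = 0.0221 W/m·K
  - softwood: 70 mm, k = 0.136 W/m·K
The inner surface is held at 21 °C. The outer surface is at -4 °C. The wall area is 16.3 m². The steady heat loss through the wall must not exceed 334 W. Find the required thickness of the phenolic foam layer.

Thermal resistances in series:
R_gypsum plaster = L/(kA) = 0.016/(0.2×16.3) = 0.004908 K/W
R_softwood = L/(kA) = 0.07/(0.136×16.3) = 0.03158 K/W
Sum of the known resistances R_other = 0.03649 K/W
Required total resistance R_tot = ΔT/Q_allow = 25/334 = 0.07485 K/W
R_phenolic foam = R_tot − R_other = 0.03837 K/W
L = R·k·A = 0.03837×0.0221×16.3

L ≈ 13.8 mm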